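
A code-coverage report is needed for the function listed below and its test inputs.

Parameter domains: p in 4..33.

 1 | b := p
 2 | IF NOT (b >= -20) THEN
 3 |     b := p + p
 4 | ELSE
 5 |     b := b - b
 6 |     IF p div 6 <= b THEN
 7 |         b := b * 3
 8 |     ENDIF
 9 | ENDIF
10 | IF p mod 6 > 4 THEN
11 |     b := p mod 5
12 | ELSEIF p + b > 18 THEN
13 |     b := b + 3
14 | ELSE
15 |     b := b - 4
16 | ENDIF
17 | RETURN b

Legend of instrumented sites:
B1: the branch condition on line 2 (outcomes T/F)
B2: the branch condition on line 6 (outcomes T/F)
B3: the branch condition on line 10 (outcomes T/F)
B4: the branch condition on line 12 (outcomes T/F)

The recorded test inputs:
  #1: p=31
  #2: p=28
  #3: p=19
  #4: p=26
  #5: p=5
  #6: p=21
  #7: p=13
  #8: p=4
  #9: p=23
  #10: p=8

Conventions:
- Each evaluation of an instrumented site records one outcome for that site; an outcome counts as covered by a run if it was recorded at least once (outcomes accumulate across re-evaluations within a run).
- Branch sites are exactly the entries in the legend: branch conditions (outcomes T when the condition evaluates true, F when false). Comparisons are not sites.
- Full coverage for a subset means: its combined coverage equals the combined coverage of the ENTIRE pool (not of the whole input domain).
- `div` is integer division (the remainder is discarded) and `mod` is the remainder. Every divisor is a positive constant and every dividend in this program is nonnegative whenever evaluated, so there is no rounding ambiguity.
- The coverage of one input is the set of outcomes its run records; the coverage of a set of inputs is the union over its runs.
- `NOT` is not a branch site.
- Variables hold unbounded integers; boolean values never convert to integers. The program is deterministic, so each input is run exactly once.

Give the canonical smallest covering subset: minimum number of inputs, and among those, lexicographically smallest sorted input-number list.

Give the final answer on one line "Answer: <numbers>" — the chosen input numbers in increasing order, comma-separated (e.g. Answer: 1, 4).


input #1 (p=31): covers B1=F, B2=F, B3=F, B4=T
input #2 (p=28): covers B1=F, B2=F, B3=F, B4=T
input #3 (p=19): covers B1=F, B2=F, B3=F, B4=T
input #4 (p=26): covers B1=F, B2=F, B3=F, B4=T
input #5 (p=5): covers B1=F, B2=T, B3=T
input #6 (p=21): covers B1=F, B2=F, B3=F, B4=T
input #7 (p=13): covers B1=F, B2=F, B3=F, B4=F
input #8 (p=4): covers B1=F, B2=T, B3=F, B4=F
input #9 (p=23): covers B1=F, B2=F, B3=T
input #10 (p=8): covers B1=F, B2=F, B3=F, B4=F
pool-wide coverage (7 outcomes): B1=F, B2=T, B2=F, B3=T, B3=F, B4=T, B4=F
no size-1 subset reaches all 7 outcomes (best union: 4/7)
no size-2 subset reaches all 7 outcomes (best union: 6/7)
the canonical winner is {1, 5, 7}: size 3, full 7-outcome coverage, earliest index list among size-3 covers
Answer: 1, 5, 7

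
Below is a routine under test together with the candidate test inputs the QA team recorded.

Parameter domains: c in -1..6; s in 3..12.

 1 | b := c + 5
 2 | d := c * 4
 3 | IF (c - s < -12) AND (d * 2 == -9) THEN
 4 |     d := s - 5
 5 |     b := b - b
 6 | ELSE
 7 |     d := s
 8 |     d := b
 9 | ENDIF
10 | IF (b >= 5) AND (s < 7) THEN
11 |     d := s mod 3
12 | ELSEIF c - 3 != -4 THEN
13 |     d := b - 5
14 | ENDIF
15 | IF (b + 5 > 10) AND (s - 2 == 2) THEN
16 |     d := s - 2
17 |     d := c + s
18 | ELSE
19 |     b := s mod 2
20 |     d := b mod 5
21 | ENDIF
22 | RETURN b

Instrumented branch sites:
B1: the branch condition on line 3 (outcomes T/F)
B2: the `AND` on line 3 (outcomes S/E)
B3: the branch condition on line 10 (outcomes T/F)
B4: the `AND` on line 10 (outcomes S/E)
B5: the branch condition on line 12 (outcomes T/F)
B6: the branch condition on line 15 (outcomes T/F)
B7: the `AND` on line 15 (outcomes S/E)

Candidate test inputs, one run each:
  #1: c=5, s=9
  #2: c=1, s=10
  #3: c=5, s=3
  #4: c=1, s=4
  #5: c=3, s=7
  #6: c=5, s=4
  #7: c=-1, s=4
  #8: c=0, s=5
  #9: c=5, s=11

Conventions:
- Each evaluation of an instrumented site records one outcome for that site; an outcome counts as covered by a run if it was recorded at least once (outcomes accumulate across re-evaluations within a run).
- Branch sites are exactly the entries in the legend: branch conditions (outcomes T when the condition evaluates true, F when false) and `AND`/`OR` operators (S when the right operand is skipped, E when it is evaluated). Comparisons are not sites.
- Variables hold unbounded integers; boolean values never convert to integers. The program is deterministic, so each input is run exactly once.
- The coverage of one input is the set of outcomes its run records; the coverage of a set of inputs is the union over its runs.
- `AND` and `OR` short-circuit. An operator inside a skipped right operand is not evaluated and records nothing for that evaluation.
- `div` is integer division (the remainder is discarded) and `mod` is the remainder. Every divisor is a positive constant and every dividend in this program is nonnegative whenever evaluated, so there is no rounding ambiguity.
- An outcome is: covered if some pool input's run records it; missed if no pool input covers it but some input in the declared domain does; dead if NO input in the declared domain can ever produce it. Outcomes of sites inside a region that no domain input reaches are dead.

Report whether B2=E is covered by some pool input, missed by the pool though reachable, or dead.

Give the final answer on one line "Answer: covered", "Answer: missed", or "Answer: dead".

no pool input records B2=E
but domain input (c=-1, s=12) does record it -> reachable, so missed

Answer: missed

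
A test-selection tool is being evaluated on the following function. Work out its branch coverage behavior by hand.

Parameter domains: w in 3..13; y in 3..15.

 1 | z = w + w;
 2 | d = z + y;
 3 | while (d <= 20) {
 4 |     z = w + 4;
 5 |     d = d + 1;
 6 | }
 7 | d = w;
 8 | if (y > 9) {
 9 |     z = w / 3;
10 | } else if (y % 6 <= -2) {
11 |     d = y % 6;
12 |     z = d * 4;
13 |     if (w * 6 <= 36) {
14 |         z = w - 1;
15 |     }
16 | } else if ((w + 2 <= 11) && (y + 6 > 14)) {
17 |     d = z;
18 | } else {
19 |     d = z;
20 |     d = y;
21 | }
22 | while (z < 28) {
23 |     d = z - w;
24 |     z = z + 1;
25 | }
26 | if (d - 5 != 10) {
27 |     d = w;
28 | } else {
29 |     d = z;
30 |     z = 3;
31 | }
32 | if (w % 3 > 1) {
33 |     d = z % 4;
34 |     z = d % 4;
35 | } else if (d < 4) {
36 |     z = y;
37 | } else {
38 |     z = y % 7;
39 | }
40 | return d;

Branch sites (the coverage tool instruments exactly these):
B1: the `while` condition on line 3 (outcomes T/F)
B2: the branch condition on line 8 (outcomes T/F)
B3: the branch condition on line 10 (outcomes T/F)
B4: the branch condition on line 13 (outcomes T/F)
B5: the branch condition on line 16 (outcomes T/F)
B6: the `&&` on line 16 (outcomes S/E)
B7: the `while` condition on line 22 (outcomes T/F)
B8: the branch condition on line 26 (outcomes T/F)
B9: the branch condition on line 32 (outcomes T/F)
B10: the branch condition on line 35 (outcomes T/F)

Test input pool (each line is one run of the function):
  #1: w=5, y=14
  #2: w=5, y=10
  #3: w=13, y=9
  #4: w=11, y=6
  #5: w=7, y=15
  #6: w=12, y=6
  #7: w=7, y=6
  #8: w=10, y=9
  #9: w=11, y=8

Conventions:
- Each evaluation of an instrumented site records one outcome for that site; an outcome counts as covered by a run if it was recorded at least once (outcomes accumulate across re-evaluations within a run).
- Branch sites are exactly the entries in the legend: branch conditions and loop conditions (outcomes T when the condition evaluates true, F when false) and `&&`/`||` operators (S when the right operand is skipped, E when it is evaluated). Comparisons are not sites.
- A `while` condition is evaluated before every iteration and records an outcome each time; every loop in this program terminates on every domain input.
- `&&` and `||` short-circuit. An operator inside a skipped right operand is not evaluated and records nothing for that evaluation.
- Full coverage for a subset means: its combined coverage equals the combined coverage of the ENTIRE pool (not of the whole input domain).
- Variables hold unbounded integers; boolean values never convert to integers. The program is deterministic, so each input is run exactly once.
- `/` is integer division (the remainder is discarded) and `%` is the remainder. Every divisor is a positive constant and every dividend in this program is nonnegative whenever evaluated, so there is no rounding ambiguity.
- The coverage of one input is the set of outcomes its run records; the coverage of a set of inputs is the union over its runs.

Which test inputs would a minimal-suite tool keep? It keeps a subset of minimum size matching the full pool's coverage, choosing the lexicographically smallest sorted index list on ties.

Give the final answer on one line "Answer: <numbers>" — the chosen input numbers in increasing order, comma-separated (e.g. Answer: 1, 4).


test 1 (w=5, y=14) fires B1->F, B2->T, B7->T, B7->T, B7->T, B7->T, B7->T, B7->T, B7->T, B7->T, B7->T, B7->T, B7->T, B7->T, ...; hits B1=F, B2=T, B7=T, B7=F, B8=T, B9=T
test 2 (w=5, y=10) fires B1->T, B1->F, B2->T, B7->T, B7->T, B7->T, B7->T, B7->T, B7->T, B7->T, B7->T, B7->T, B7->T, B7->T, ...; hits B1=T, B1=F, B2=T, B7=T, B7=F, B8=T, B9=T
test 3 (w=13, y=9) fires B1->F, B2->F, B3->F, B6->S, B5->F, B7->T, B7->T, B7->F, B8->T, B9->F, B10->F; hits B1=F, B2=F, B3=F, B5=F, B6=S, B7=T, B7=F, B8=T, B9=F, B10=F
test 4 (w=11, y=6) fires B1->F, B2->F, B3->F, B6->S, B5->F, B7->T, B7->T, B7->T, B7->T, B7->T, B7->T, B7->F, B8->T, B9->T; hits B1=F, B2=F, B3=F, B5=F, B6=S, B7=T, B7=F, B8=T, B9=T
test 5 (w=7, y=15) fires B1->F, B2->T, B7->T, B7->T, B7->T, B7->T, B7->T, B7->T, B7->T, B7->T, B7->T, B7->T, B7->T, B7->T, ...; hits B1=F, B2=T, B7=T, B7=F, B8=T, B9=F, B10=F
test 6 (w=12, y=6) fires B1->F, B2->F, B3->F, B6->S, B5->F, B7->T, B7->T, B7->T, B7->T, B7->F, B8->F, B9->F, B10->F; hits B1=F, B2=F, B3=F, B5=F, B6=S, B7=T, B7=F, B8=F, B9=F, B10=F
test 7 (w=7, y=6) fires B1->T, B1->F, B2->F, B3->F, B6->E, B5->F, B7->T, B7->T, B7->T, B7->T, B7->T, B7->T, B7->T, B7->T, ...; hits B1=T, B1=F, B2=F, B3=F, B5=F, B6=E, B7=T, B7=F, B8=T, B9=F, B10=F
test 8 (w=10, y=9) fires B1->F, B2->F, B3->F, B6->S, B5->F, B7->T, B7->T, B7->T, B7->T, B7->T, B7->T, B7->T, B7->T, B7->F, ...; hits B1=F, B2=F, B3=F, B5=F, B6=S, B7=T, B7=F, B8=T, B9=F, B10=F
test 9 (w=11, y=8) fires B1->F, B2->F, B3->F, B6->S, B5->F, B7->T, B7->T, B7->T, B7->T, B7->T, B7->T, B7->F, B8->T, B9->T; hits B1=F, B2=F, B3=F, B5=F, B6=S, B7=T, B7=F, B8=T, B9=T
together the pool reaches 15 outcomes: B1=T, B1=F, B2=T, B2=F, B3=F, B5=F, B6=S, B6=E, B7=T, B7=F, B8=T, B8=F, B9=T, B9=F, B10=F
every size-1 subset falls short of the 15 outcomes (best: 11/15)
every size-2 subset falls short of the 15 outcomes (best: 14/15)
inputs {1, 6, 7} (size 3) cover everything; no size-3 subset with a lexicographically smaller index list covers all 15
Answer: 1, 6, 7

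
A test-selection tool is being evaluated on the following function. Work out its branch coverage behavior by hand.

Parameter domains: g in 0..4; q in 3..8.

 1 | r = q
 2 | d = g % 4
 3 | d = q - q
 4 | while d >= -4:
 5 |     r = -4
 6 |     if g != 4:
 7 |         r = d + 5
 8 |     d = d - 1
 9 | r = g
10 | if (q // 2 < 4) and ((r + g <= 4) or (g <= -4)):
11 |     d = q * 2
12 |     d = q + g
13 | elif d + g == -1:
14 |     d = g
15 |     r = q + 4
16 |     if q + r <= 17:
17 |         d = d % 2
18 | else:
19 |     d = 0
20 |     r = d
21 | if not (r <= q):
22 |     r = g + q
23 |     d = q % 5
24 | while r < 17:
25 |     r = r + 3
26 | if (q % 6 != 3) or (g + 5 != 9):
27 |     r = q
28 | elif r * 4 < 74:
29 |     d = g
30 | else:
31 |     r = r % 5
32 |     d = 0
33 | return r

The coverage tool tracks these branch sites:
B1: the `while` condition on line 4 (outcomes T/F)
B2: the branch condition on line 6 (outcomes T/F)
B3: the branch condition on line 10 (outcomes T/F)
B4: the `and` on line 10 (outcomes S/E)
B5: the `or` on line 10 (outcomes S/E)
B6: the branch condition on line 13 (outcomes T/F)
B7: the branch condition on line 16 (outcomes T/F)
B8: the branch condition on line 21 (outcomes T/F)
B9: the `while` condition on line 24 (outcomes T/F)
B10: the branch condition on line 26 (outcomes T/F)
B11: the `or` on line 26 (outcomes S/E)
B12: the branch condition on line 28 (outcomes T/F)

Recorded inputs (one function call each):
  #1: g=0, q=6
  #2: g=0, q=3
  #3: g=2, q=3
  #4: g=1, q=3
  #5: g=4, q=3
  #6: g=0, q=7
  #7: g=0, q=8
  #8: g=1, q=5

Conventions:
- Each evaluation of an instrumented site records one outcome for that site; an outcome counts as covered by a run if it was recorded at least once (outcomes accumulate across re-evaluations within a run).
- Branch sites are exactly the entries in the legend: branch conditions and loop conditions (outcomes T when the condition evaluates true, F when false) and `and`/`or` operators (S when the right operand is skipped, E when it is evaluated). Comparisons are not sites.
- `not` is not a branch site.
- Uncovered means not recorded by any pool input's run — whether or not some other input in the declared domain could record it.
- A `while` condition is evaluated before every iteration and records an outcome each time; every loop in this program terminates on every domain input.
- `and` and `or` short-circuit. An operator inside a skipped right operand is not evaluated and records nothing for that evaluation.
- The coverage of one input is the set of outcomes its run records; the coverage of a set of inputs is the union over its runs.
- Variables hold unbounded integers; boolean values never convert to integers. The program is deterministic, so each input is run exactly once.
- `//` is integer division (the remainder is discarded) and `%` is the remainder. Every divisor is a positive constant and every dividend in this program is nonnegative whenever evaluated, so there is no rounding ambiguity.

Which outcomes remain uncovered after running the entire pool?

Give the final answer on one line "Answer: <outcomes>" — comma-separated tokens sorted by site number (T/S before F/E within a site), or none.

#1 (g=0, q=6) -> B1->T, B2->T, B1->T, B2->T, B1->T, B2->T, B1->T, B2->T, B1->T, B2->T, B1->F, B4->E, B5->S, B3->T, ...; covered: B1=T, B1=F, B2=T, B3=T, B4=E, B5=S, B8=F, B9=T, B9=F, B10=T, B11=S
#2 (g=0, q=3) -> B1->T, B2->T, B1->T, B2->T, B1->T, B2->T, B1->T, B2->T, B1->T, B2->T, B1->F, B4->E, B5->S, B3->T, ...; covered: B1=T, B1=F, B2=T, B3=T, B4=E, B5=S, B8=F, B9=T, B9=F, B10=T, B11=E
#3 (g=2, q=3) -> B1->T, B2->T, B1->T, B2->T, B1->T, B2->T, B1->T, B2->T, B1->T, B2->T, B1->F, B4->E, B5->S, B3->T, ...; covered: B1=T, B1=F, B2=T, B3=T, B4=E, B5=S, B8=F, B9=T, B9=F, B10=T, B11=E
#4 (g=1, q=3) -> B1->T, B2->T, B1->T, B2->T, B1->T, B2->T, B1->T, B2->T, B1->T, B2->T, B1->F, B4->E, B5->S, B3->T, ...; covered: B1=T, B1=F, B2=T, B3=T, B4=E, B5=S, B8=F, B9=T, B9=F, B10=T, B11=E
#5 (g=4, q=3) -> B1->T, B2->F, B1->T, B2->F, B1->T, B2->F, B1->T, B2->F, B1->T, B2->F, B1->F, B4->E, B5->E, B3->F, ...; covered: B1=T, B1=F, B2=F, B3=F, B4=E, B5=E, B6=T, B7=T, B8=T, B9=T, B9=F, B10=F, B11=E, B12=F
#6 (g=0, q=7) -> B1->T, B2->T, B1->T, B2->T, B1->T, B2->T, B1->T, B2->T, B1->T, B2->T, B1->F, B4->E, B5->S, B3->T, ...; covered: B1=T, B1=F, B2=T, B3=T, B4=E, B5=S, B8=F, B9=T, B9=F, B10=T, B11=S
#7 (g=0, q=8) -> B1->T, B2->T, B1->T, B2->T, B1->T, B2->T, B1->T, B2->T, B1->T, B2->T, B1->F, B4->S, B3->F, B6->F, ...; covered: B1=T, B1=F, B2=T, B3=F, B4=S, B6=F, B8=F, B9=T, B9=F, B10=T, B11=S
#8 (g=1, q=5) -> B1->T, B2->T, B1->T, B2->T, B1->T, B2->T, B1->T, B2->T, B1->T, B2->T, B1->F, B4->E, B5->S, B3->T, ...; covered: B1=T, B1=F, B2=T, B3=T, B4=E, B5=S, B8=F, B9=T, B9=F, B10=T, B11=S
union over the pool: B1=T, B1=F, B2=T, B2=F, B3=T, B3=F, B4=S, B4=E, B5=S, B5=E, B6=T, B6=F, B7=T, B8=T, B8=F, B9=T, B9=F, B10=T, B10=F, B11=S, B11=E, B12=F
uncovered (2 of 24): B7=F, B12=T

Answer: B7=F, B12=T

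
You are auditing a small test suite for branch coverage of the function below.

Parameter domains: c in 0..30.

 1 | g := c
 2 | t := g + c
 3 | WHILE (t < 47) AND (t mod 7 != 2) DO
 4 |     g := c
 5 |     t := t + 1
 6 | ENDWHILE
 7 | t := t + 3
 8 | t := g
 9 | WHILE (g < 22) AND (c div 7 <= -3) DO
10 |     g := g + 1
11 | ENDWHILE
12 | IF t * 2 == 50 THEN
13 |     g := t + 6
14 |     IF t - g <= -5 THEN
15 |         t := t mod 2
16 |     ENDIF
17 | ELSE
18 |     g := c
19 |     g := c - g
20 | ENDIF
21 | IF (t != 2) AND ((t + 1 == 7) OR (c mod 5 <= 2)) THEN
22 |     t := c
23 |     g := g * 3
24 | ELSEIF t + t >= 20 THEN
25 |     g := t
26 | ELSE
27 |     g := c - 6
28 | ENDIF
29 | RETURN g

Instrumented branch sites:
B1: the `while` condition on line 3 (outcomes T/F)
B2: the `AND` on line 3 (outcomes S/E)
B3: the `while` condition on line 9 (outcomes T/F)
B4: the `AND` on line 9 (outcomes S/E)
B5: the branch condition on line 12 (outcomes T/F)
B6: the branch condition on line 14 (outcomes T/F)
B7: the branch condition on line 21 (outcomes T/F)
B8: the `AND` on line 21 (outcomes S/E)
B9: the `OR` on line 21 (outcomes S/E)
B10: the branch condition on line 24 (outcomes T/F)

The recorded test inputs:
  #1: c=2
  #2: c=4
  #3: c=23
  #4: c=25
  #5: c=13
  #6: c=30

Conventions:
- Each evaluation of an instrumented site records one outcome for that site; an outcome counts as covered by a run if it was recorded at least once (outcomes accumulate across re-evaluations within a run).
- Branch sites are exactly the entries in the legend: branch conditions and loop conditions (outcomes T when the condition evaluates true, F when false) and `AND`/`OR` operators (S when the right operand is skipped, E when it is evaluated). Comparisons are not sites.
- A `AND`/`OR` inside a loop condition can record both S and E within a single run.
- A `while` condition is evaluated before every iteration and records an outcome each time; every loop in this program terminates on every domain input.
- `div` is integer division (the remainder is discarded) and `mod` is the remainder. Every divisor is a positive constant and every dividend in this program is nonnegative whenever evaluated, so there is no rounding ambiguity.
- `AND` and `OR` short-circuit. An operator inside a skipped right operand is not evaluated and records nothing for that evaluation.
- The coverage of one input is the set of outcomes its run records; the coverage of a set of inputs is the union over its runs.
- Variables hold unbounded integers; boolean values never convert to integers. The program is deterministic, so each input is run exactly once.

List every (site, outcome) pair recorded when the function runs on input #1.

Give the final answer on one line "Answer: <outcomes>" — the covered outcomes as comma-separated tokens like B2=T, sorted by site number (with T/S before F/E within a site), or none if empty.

Simulating input #1 (c=2) step by step:
  B2->E, B1->T, B2->E, B1->T, B2->E, B1->T, B2->E, B1->T, B2->E, B1->T
  B2->E, B1->F, B4->E, B3->F, B5->F, B8->S, B7->F, B10->F
collecting distinct outcomes: B1=T, B1=F, B2=E, B3=F, B4=E, B5=F, B7=F, B8=S, B10=F

Answer: B1=T, B1=F, B2=E, B3=F, B4=E, B5=F, B7=F, B8=S, B10=F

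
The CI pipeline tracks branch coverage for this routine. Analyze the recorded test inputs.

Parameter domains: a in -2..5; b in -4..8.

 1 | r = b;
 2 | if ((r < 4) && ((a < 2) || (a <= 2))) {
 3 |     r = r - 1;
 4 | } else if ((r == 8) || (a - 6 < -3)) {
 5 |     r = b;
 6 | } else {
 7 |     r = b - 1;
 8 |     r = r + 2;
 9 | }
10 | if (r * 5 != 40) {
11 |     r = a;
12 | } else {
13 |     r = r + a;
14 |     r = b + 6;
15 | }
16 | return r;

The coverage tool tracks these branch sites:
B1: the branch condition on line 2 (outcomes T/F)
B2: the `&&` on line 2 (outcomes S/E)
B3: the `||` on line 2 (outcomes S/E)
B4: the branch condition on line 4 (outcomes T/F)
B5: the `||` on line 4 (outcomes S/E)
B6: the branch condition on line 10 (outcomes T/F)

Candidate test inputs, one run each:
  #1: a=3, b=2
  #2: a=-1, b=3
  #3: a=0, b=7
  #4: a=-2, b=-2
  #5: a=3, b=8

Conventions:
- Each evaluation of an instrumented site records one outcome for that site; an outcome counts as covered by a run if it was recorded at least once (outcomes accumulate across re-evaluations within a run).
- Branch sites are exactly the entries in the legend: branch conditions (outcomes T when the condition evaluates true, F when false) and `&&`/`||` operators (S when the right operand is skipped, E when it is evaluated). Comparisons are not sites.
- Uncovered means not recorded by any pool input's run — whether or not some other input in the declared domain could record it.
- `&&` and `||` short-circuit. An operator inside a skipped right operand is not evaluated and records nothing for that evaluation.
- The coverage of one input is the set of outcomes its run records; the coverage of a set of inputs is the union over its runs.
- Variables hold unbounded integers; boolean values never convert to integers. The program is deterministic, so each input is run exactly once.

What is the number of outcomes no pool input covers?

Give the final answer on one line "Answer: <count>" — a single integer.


run #1 (a=3, b=2) records B1=F, B2=E, B3=E, B4=F, B5=E, B6=T
run #2 (a=-1, b=3) records B1=T, B2=E, B3=S, B6=T
run #3 (a=0, b=7) records B1=F, B2=S, B4=T, B5=E, B6=T
run #4 (a=-2, b=-2) records B1=T, B2=E, B3=S, B6=T
run #5 (a=3, b=8) records B1=F, B2=S, B4=T, B5=S, B6=F
union over the pool: B1=T, B1=F, B2=S, B2=E, B3=S, B3=E, B4=T, B4=F, B5=S, B5=E, B6=T, B6=F
uncovered (0 of 12): none
Answer: 0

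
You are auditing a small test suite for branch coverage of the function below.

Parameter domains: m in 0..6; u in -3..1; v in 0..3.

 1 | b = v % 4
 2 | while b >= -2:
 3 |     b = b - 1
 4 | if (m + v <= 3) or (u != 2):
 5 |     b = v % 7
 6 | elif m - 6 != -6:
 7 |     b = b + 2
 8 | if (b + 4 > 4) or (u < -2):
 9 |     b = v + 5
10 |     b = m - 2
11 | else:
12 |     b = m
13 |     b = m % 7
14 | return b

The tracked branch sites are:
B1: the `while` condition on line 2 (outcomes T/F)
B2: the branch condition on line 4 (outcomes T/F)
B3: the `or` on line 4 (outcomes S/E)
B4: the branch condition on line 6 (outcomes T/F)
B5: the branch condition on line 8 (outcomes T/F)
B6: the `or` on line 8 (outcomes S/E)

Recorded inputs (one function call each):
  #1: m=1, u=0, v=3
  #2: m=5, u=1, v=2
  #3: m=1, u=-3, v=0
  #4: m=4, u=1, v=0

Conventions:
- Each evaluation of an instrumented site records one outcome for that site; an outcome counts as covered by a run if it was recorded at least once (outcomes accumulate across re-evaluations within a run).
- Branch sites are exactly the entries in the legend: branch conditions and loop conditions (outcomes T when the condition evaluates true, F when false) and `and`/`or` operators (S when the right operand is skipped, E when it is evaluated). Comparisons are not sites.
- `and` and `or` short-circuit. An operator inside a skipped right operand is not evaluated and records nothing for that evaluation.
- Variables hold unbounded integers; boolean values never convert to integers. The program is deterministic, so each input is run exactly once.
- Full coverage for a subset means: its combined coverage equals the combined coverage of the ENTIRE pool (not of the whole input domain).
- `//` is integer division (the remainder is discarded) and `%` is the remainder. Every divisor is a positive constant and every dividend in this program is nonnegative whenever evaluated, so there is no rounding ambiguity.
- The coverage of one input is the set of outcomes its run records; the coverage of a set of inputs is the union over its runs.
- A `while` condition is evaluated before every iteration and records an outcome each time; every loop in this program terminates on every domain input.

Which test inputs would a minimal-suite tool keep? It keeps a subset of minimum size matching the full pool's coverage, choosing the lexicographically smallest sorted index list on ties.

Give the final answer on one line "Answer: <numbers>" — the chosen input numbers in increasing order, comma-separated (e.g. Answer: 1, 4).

run #1 (m=1, u=0, v=3) records B1=T, B1=F, B2=T, B3=E, B5=T, B6=S
run #2 (m=5, u=1, v=2) records B1=T, B1=F, B2=T, B3=E, B5=T, B6=S
run #3 (m=1, u=-3, v=0) records B1=T, B1=F, B2=T, B3=S, B5=T, B6=E
run #4 (m=4, u=1, v=0) records B1=T, B1=F, B2=T, B3=E, B5=F, B6=E
the full pool covers 9 outcomes: B1=T, B1=F, B2=T, B3=S, B3=E, B5=T, B5=F, B6=S, B6=E
every size-1 subset falls short of the 9 outcomes (best: 6/9)
every size-2 subset falls short of the 9 outcomes (best: 8/9)
at size 3, {1, 3, 4} reaches all 9 outcomes; every lexicographically earlier size-3 subset fails

Answer: 1, 3, 4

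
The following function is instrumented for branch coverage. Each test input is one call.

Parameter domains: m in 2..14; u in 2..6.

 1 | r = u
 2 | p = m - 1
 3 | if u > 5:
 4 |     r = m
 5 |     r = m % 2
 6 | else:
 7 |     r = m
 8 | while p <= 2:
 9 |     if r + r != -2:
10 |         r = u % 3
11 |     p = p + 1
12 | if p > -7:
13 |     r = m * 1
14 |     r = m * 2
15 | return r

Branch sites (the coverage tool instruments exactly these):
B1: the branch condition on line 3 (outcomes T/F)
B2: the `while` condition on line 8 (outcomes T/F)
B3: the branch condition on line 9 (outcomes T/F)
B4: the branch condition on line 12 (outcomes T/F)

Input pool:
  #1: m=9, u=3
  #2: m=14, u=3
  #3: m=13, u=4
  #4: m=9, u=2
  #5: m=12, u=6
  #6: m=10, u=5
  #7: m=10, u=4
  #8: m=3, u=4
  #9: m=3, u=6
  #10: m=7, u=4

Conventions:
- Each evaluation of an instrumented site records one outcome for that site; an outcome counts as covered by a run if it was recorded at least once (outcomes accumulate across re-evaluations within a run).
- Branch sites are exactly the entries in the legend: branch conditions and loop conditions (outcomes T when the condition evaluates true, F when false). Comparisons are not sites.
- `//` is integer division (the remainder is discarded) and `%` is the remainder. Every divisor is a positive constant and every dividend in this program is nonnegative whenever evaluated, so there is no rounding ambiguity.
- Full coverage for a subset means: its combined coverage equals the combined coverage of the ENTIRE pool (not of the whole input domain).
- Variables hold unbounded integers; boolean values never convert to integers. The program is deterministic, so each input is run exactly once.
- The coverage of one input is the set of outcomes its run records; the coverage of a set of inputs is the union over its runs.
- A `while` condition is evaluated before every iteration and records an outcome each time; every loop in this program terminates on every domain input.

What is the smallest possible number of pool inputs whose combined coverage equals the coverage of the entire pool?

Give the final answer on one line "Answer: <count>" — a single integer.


#1 (m=9, u=3) -> covered: B1=F, B2=F, B4=T
#2 (m=14, u=3) -> covered: B1=F, B2=F, B4=T
#3 (m=13, u=4) -> covered: B1=F, B2=F, B4=T
#4 (m=9, u=2) -> covered: B1=F, B2=F, B4=T
#5 (m=12, u=6) -> covered: B1=T, B2=F, B4=T
#6 (m=10, u=5) -> covered: B1=F, B2=F, B4=T
#7 (m=10, u=4) -> covered: B1=F, B2=F, B4=T
#8 (m=3, u=4) -> covered: B1=F, B2=T, B2=F, B3=T, B4=T
#9 (m=3, u=6) -> covered: B1=T, B2=T, B2=F, B3=T, B4=T
#10 (m=7, u=4) -> covered: B1=F, B2=F, B4=T
the full pool covers 6 outcomes: B1=T, B1=F, B2=T, B2=F, B3=T, B4=T
checked all size-1 subsets: none covers 6 outcomes (max 5/6)
at size 2, {1, 9} reaches all 6 outcomes; every lexicographically earlier size-2 subset fails
Answer: 2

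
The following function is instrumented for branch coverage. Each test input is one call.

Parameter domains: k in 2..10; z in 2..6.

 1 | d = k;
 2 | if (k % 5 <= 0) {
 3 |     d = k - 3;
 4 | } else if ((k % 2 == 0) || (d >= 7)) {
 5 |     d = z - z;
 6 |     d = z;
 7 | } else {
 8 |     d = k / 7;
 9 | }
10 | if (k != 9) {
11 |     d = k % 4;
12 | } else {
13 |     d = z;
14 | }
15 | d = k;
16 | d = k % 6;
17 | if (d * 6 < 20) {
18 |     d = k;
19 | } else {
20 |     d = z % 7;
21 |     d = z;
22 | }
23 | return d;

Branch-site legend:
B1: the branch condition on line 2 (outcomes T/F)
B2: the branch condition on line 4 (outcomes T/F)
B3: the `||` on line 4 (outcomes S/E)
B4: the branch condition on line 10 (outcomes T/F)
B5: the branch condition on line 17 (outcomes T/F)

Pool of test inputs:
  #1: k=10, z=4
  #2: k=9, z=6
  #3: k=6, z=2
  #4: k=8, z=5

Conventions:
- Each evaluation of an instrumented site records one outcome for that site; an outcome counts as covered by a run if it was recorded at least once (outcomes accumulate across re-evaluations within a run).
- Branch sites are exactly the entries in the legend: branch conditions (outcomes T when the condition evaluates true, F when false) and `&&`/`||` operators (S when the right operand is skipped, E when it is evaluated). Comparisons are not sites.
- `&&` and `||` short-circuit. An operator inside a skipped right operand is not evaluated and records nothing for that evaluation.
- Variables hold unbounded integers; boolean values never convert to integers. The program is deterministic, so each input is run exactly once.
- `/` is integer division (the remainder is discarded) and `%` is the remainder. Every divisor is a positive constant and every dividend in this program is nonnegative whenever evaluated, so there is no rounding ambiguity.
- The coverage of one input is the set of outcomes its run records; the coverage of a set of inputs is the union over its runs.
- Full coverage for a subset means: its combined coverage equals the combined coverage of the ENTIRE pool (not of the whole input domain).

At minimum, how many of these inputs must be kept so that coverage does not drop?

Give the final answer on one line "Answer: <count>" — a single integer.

#1 (k=10, z=4) -> B1->T, B4->T, B5->F; covered: B1=T, B4=T, B5=F
#2 (k=9, z=6) -> B1->F, B3->E, B2->T, B4->F, B5->T; covered: B1=F, B2=T, B3=E, B4=F, B5=T
#3 (k=6, z=2) -> B1->F, B3->S, B2->T, B4->T, B5->T; covered: B1=F, B2=T, B3=S, B4=T, B5=T
#4 (k=8, z=5) -> B1->F, B3->S, B2->T, B4->T, B5->T; covered: B1=F, B2=T, B3=S, B4=T, B5=T
union over all inputs: B1=T, B1=F, B2=T, B3=S, B3=E, B4=T, B4=F, B5=T, B5=F (9 outcomes)
size 1 is not enough: best union over all size-1 subsets is 5/9
size 2 is not enough: best union over all size-2 subsets is 8/9
at size 3, {1, 2, 3} reaches all 9 outcomes; every lexicographically earlier size-3 subset fails

Answer: 3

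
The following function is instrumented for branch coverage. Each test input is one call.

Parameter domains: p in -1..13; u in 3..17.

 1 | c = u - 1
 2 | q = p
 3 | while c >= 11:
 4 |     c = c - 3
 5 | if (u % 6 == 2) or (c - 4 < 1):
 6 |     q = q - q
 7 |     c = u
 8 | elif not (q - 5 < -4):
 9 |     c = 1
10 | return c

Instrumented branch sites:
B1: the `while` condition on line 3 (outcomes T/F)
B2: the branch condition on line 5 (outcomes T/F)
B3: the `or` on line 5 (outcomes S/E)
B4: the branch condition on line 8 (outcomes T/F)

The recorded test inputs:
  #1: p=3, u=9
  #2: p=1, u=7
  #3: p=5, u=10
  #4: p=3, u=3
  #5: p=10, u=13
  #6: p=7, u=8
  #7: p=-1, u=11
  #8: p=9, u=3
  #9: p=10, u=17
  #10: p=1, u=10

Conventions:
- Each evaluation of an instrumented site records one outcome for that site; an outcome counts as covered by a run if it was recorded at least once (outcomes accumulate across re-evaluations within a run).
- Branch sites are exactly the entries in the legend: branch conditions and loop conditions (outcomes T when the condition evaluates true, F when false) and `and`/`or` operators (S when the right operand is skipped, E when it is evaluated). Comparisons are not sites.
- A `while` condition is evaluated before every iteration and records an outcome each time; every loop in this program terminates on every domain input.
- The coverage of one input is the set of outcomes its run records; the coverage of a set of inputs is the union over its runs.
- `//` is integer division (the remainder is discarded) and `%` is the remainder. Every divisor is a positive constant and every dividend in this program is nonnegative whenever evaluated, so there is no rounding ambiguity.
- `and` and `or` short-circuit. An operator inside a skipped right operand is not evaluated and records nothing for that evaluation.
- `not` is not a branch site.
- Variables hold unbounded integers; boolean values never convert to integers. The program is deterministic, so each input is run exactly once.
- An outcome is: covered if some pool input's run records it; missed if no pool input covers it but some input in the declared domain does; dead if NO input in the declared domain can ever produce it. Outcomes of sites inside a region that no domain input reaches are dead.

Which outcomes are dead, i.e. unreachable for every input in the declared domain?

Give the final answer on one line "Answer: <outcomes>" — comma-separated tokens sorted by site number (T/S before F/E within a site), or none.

exhaustive pass over the 225-input domain:
  reachable outcomes have witnesses, e.g. B1=T (e.g. p=-1, u=12), B1=F (e.g. p=-1, u=3), B2=T (e.g. p=-1, u=3), B2=F (e.g. p=-1, u=6)

Answer: none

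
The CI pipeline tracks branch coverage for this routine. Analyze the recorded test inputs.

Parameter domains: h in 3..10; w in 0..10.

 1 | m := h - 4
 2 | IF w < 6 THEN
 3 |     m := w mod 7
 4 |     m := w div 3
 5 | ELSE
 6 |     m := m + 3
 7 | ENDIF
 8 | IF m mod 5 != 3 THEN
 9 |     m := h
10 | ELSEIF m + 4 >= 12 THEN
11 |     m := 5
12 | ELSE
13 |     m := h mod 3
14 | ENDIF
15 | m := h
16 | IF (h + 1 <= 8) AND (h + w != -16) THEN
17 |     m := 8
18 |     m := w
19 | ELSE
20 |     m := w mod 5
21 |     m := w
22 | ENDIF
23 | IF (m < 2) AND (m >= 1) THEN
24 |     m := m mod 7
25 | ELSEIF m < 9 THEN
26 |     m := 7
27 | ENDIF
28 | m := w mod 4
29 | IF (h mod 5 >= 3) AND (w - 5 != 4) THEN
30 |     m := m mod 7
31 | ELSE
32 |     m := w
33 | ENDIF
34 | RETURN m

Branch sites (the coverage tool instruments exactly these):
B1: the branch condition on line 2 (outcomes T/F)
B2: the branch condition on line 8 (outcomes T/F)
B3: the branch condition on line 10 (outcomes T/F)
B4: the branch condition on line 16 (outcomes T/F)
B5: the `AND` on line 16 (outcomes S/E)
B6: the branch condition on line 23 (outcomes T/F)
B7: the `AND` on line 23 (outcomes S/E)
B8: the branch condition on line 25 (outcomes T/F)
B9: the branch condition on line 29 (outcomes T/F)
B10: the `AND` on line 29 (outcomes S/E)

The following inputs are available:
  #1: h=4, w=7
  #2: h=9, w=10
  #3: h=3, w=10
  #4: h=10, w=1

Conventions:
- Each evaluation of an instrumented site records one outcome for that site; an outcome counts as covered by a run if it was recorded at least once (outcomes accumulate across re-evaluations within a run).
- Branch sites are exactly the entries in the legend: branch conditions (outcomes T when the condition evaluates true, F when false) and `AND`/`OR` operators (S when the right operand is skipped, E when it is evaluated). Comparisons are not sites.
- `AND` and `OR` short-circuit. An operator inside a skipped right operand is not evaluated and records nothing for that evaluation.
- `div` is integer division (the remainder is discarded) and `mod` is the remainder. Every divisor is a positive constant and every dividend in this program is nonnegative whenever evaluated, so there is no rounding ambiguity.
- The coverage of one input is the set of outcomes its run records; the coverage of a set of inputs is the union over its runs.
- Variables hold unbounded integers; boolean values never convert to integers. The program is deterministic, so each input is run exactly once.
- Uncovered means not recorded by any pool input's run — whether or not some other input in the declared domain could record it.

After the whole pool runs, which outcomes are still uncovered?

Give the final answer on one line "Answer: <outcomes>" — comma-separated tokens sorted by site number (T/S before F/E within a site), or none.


input #1 (h=4, w=7): events B1->F, B2->F, B3->F, B5->E, B4->T, B7->S, B6->F, B8->T, B10->E, B9->T; covers B1=F, B2=F, B3=F, B4=T, B5=E, B6=F, B7=S, B8=T, B9=T, B10=E
input #2 (h=9, w=10): events B1->F, B2->F, B3->T, B5->S, B4->F, B7->S, B6->F, B8->F, B10->E, B9->T; covers B1=F, B2=F, B3=T, B4=F, B5=S, B6=F, B7=S, B8=F, B9=T, B10=E
input #3 (h=3, w=10): events B1->F, B2->T, B5->E, B4->T, B7->S, B6->F, B8->F, B10->E, B9->T; covers B1=F, B2=T, B4=T, B5=E, B6=F, B7=S, B8=F, B9=T, B10=E
input #4 (h=10, w=1): events B1->T, B2->T, B5->S, B4->F, B7->E, B6->T, B10->S, B9->F; covers B1=T, B2=T, B4=F, B5=S, B6=T, B7=E, B9=F, B10=S
union over the pool: B1=T, B1=F, B2=T, B2=F, B3=T, B3=F, B4=T, B4=F, B5=S, B5=E, B6=T, B6=F, B7=S, B7=E, B8=T, B8=F, B9=T, B9=F, B10=S, B10=E
uncovered (0 of 20): none
Answer: none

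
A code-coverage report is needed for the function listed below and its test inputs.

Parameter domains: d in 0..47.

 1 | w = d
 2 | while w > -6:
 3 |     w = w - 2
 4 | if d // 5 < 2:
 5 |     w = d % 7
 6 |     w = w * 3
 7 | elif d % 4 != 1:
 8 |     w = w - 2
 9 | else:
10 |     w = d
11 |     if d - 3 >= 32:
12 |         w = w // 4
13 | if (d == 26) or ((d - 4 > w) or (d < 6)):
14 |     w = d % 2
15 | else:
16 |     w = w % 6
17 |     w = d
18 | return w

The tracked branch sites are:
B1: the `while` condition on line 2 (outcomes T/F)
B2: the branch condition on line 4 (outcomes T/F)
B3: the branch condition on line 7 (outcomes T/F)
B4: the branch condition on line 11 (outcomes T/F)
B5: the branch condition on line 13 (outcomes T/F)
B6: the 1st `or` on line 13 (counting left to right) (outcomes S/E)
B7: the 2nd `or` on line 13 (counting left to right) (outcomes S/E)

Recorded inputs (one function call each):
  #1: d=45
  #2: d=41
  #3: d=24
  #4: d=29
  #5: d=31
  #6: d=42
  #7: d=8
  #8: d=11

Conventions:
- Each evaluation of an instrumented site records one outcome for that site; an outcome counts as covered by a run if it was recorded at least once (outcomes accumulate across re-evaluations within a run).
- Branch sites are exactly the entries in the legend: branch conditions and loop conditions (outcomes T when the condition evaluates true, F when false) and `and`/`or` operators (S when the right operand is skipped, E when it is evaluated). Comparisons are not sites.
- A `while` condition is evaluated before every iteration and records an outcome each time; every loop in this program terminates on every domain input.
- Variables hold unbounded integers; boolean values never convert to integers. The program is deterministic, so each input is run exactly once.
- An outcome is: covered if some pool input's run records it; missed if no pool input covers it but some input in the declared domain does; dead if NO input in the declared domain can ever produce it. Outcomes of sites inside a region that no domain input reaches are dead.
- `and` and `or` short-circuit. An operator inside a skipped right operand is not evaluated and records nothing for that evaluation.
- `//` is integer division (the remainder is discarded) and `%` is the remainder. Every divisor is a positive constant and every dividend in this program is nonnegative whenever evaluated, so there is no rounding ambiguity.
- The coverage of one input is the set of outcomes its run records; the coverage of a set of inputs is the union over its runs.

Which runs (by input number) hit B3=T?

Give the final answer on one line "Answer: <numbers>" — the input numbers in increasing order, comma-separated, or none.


input #1 (d=45): misses B3=T
input #2 (d=41): misses B3=T
input #3 (d=24): covers B3=T
input #4 (d=29): misses B3=T
input #5 (d=31): covers B3=T
input #6 (d=42): covers B3=T
input #7 (d=8): misses B3=T
input #8 (d=11): covers B3=T
Answer: 3, 5, 6, 8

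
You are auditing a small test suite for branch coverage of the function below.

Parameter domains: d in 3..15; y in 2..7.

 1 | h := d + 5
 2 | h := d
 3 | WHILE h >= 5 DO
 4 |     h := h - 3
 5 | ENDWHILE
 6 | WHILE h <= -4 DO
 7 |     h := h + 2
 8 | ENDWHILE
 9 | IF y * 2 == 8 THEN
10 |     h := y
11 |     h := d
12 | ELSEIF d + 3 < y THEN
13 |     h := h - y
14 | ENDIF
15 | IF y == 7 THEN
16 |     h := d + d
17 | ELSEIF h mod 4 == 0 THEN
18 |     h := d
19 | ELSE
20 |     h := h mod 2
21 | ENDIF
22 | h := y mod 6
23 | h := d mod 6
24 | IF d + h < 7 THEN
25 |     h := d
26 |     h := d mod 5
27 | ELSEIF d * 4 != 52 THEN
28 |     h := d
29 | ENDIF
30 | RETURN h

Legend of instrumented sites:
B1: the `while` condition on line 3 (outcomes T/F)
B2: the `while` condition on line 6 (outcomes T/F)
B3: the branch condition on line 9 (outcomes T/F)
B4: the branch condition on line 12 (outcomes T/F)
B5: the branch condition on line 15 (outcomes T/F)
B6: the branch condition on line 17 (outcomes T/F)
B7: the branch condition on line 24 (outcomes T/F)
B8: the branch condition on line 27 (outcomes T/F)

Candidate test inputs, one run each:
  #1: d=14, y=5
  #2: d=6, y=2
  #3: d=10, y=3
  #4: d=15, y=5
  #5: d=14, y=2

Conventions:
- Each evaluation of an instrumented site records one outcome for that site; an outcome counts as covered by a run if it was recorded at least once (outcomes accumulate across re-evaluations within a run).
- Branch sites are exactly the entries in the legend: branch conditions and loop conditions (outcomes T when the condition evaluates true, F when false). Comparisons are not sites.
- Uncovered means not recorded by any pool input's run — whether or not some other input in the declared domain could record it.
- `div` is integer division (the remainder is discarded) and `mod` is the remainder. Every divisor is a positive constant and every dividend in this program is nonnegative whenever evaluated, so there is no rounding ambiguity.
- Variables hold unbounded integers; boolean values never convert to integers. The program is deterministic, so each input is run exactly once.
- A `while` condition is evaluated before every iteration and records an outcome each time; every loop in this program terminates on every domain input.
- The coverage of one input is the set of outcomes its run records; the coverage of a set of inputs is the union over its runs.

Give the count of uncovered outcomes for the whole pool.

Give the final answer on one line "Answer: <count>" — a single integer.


run #1 (d=14, y=5) runs B1->T, B1->T, B1->T, B1->T, B1->F, B2->F, B3->F, B4->F, B5->F, B6->F, B7->F, B8->T; records B1=T, B1=F, B2=F, B3=F, B4=F, B5=F, B6=F, B7=F, B8=T
run #2 (d=6, y=2) runs B1->T, B1->F, B2->F, B3->F, B4->F, B5->F, B6->F, B7->T; records B1=T, B1=F, B2=F, B3=F, B4=F, B5=F, B6=F, B7=T
run #3 (d=10, y=3) runs B1->T, B1->T, B1->F, B2->F, B3->F, B4->F, B5->F, B6->T, B7->F, B8->T; records B1=T, B1=F, B2=F, B3=F, B4=F, B5=F, B6=T, B7=F, B8=T
run #4 (d=15, y=5) runs B1->T, B1->T, B1->T, B1->T, B1->F, B2->F, B3->F, B4->F, B5->F, B6->F, B7->F, B8->T; records B1=T, B1=F, B2=F, B3=F, B4=F, B5=F, B6=F, B7=F, B8=T
run #5 (d=14, y=2) runs B1->T, B1->T, B1->T, B1->T, B1->F, B2->F, B3->F, B4->F, B5->F, B6->F, B7->F, B8->T; records B1=T, B1=F, B2=F, B3=F, B4=F, B5=F, B6=F, B7=F, B8=T
union over the pool: B1=T, B1=F, B2=F, B3=F, B4=F, B5=F, B6=T, B6=F, B7=T, B7=F, B8=T
uncovered (5 of 16): B2=T, B3=T, B4=T, B5=T, B8=F
Answer: 5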